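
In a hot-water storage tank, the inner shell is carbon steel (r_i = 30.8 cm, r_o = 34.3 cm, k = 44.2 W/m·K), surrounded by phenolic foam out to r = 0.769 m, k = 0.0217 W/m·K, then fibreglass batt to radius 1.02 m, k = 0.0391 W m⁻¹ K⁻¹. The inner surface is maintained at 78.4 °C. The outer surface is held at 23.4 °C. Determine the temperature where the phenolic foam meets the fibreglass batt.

T = 28.8 °C

Resistance network (inner→outer):
  R_carbon steel = (1/0.308 − 1/0.343)/(4πk) = 0.3313/(4π·44.2) = 5.965×10^-4 K/W
  R_phenolic foam = (1/0.343 − 1/0.769)/(4πk) = 1.615/(4π·0.0217) = 5.923 K/W
  R_fibreglass batt = (1/0.769 − 1/1.02)/(4πk) = 0.3200/(4π·0.0391) = 0.6513 K/W
ΣR = 5.965×10^-4 + 5.923 + 0.6513 = 6.575 K/W
Q = ΔT/ΣR = (78.4 °C − 23.4 °C)/6.575 = 8.365 W
From the inner boundary to the phenolic foam/fibreglass batt interface, ΣR_partial = 5.924 K/W.
T_interface = T_in − Q·ΣR_partial = 78.4 °C − (8.365)(5.924) = 28.8 °C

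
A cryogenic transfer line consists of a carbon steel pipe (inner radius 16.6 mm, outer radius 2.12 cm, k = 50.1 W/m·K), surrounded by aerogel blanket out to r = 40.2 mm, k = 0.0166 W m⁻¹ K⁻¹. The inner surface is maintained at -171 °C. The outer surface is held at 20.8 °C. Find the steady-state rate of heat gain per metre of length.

Resistance network (inner→outer):
  R'_carbon steel = ln(0.0212/0.0166)/(2πk) = 0.2446/(2π·50.1) = 7.770×10^-4 m·K/W
  R'_aerogel blanket = ln(0.0402/0.0212)/(2πk) = 0.6399/(2π·0.0166) = 6.135 m·K/W
ΣR = 7.770×10^-4 + 6.135 = 6.136 m·K/W
Q' = ΔT/ΣR = (-171 °C − 20.8 °C)/6.136 = -31.3 W/m
(Negative Q' ⇒ heat flows inward; heat gain = 31.3 W/m.)

Q' = 31.3 W/m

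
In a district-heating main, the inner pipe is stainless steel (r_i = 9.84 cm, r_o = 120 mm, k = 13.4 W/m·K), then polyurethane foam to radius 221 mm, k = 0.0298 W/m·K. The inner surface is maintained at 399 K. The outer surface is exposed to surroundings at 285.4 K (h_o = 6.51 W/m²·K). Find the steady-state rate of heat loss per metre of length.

Q' = 33.7 W/m

Resistance network (inner→outer):
  R'_stainless steel = ln(0.120/0.0984)/(2πk) = 0.1985/(2π·13.4) = 0.002357 m·K/W
  R'_polyurethane foam = ln(0.221/0.120)/(2πk) = 0.6107/(2π·0.0298) = 3.261 m·K/W
  R'_conv,out = 1/(2πr h) = 1/(2π·0.221·6.51) = 0.1106 m·K/W
ΣR = 0.002357 + 3.261 + 0.1106 = 3.374 m·K/W
Q' = ΔT/ΣR = (399 K − 285.4 K)/3.374 = 33.7 W/m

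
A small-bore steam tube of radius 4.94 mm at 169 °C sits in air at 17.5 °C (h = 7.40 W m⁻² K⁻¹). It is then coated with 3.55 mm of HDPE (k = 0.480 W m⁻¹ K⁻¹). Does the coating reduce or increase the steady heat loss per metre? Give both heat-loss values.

Critical radius for a cylinder: r_cr = k/h = 0.0649 m = 6.49 cm.
Outer radius after coating: r₂ = 0.00494 + 0.00355 = 0.00849 m.
Since r₁ < r_cr and r₂ ≤ r_cr, the coating moves toward the maximum at r_cr — heat loss rises.
Bare: R = 1/(2πr₁h) = 4.354 m·K/W; Q = 151.5/4.354 = 34.8 W/m.
Coated: R = R_cond + R_conv = 2.713 m·K/W; Q = 151.5/2.713 = 55.8 W/m.

increases: 34.8 → 55.8 W/m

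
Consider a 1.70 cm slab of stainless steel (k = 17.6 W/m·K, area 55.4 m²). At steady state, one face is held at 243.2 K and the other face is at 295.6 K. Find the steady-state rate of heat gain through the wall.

Q = kA·ΔT/L = 17.6 × 55.4 × |243.2 K − 295.6 K| / 0.0170 = 3.01×10^6 W

Q = 3010 kW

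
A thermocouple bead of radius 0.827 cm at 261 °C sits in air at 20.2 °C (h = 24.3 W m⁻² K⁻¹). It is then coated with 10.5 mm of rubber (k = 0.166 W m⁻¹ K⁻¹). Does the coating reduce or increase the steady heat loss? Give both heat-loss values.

Critical radius for a sphere: r_cr = 2k/h = 0.0137 m = 1.37 cm.
Outer radius after coating: r₂ = 0.00827 + 0.0105 = 0.01877 m.
r₁ < r_cr < r₂: heat loss rises to a maximum at r_cr then falls. Whether the coating helps depends on whether Q(r₂) has dropped back below Q(r₁).
Bare: R = 1/(4πr₁²h) = 47.88 K/W; Q = 240.8/47.88 = 5.03 W.
Coated: R = R_cond + R_conv = 41.72 K/W; Q = 240.8/41.72 = 5.77 W.

increases: 5.03 → 5.77 W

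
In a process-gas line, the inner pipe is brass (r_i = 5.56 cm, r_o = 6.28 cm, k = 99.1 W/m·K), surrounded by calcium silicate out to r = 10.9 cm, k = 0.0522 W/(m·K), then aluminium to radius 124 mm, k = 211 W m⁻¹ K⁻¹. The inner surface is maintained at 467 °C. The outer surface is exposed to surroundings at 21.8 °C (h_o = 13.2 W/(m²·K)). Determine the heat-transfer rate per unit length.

Q' = 250 W/m

Series thermal resistances, inner to outer:
  R'_brass = ln(0.0628/0.0556)/(2πk) = 0.1218/(2π·99.1) = 1.956×10^-4 m·K/W
  R'_calcium silicate = ln(0.109/0.0628)/(2πk) = 0.5514/(2π·0.0522) = 1.681 m·K/W
  R'_aluminium = ln(0.124/0.109)/(2πk) = 0.1289/(2π·211) = 9.725×10^-5 m·K/W
  R'_conv,out = 1/(2πr h) = 1/(2π·0.124·13.2) = 0.09724 m·K/W
ΣR = 1.956×10^-4 + 1.681 + 9.725×10^-5 + 0.09724 = 1.779 m·K/W
Q' = ΔT/ΣR = (467 °C − 21.8 °C)/1.779 = 250 W/m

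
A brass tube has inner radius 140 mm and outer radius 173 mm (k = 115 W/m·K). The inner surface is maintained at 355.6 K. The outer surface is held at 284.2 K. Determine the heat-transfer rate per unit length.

Q' = 244 kW/m

Q' = 2πk·ΔT/ln(r₂/r₁) = 2π × 115 × 71.4 / ln(0.173/0.140) = 2.44×10^5 W/m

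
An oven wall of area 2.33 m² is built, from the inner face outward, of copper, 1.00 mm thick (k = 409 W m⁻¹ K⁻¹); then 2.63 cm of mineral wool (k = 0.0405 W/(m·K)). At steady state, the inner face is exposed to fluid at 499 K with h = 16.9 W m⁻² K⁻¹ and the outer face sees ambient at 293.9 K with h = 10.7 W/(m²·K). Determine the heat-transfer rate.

Q = 596 W

Treat each layer as a resistance in series:
  R_conv,in = 1/(hA) = 1/(16.9·2.33) = 0.02540 K/W
  R_copper = L/(kA) = 0.00100/(409·2.33) = 1.049×10^-6 K/W
  R_mineral wool = L/(kA) = 0.0263/(0.0405·2.33) = 0.2787 K/W
  R_conv,out = 1/(hA) = 1/(10.7·2.33) = 0.04011 K/W
ΣR = 0.02540 + 1.049×10^-6 + 0.2787 + 0.04011 = 0.3442 K/W
Q = ΔT/ΣR = (499 K − 293.9 K)/0.3442 = 596 W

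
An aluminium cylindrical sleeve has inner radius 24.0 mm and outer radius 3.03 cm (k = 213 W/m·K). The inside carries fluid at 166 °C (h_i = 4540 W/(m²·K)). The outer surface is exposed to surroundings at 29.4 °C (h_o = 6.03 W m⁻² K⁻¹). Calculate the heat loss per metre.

Series thermal resistances, inner to outer:
  R'_conv,in = 1/(2πr h) = 1/(2π·0.0240·4540) = 0.001461 m·K/W
  R'_aluminium = ln(0.0303/0.0240)/(2πk) = 0.2331/(2π·213) = 1.742×10^-4 m·K/W
  R'_conv,out = 1/(2πr h) = 1/(2π·0.0303·6.03) = 0.8711 m·K/W
ΣR = 0.001461 + 1.742×10^-4 + 0.8711 = 0.8727 m·K/W
Q' = ΔT/ΣR = (166 °C − 29.4 °C)/0.8727 = 157 W/m

Q' = 157 W/m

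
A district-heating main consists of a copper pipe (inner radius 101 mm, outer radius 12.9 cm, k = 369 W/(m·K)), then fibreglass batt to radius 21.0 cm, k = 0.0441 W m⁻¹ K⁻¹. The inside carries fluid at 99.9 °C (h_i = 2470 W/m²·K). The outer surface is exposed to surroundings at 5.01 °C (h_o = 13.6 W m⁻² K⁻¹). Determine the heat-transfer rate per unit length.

Series thermal resistances, inner to outer:
  R'_conv,in = 1/(2πr h) = 1/(2π·0.101·2470) = 6.380×10^-4 m·K/W
  R'_copper = ln(0.129/0.101)/(2πk) = 0.2447/(2π·369) = 1.055×10^-4 m·K/W
  R'_fibreglass batt = ln(0.210/0.129)/(2πk) = 0.4873/(2π·0.0441) = 1.759 m·K/W
  R'_conv,out = 1/(2πr h) = 1/(2π·0.210·13.6) = 0.05573 m·K/W
ΣR = 6.380×10^-4 + 1.055×10^-4 + 1.759 + 0.05573 = 1.815 m·K/W
Q' = ΔT/ΣR = (99.9 °C − 5.01 °C)/1.815 = 52.3 W/m

Q' = 52.3 W/m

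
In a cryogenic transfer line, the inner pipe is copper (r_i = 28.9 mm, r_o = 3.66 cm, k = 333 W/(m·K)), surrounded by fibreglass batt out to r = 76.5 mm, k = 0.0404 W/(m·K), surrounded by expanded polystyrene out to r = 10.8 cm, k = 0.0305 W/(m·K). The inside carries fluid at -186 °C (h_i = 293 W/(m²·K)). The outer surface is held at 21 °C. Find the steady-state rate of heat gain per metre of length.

Q' = 43.8 W/m

Treat each layer as a resistance in series:
  R'_conv,in = 1/(2πr h) = 1/(2π·0.0289·293) = 0.01880 m·K/W
  R'_copper = ln(0.0366/0.0289)/(2πk) = 0.2362/(2π·333) = 1.129×10^-4 m·K/W
  R'_fibreglass batt = ln(0.0765/0.0366)/(2πk) = 0.7372/(2π·0.0404) = 2.904 m·K/W
  R'_expanded polystyrene = ln(0.108/0.0765)/(2πk) = 0.3448/(2π·0.0305) = 1.799 m·K/W
ΣR = 0.01880 + 1.129×10^-4 + 2.904 + 1.799 = 4.722 m·K/W
Q' = ΔT/ΣR = (-186 °C − 21 °C)/4.722 = -43.8 W/m
(Negative Q' ⇒ heat flows inward; heat gain = 43.8 W/m.)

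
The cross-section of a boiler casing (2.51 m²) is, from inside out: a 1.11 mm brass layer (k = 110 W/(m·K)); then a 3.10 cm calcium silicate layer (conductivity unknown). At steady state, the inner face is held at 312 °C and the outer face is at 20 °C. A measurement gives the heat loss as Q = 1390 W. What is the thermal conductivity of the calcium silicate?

ΣR = ΔT/Q = |312 − 20|/1390 = 0.2101 K/W
Known resistances:
  R_brass = L/(kA) = 0.00111/(110·2.51) = 4.020×10^-6 K/W
R_calcium silicate = ΣR − ΣR_known = 0.2101 − 4.020×10^-6 = 0.2101 K/W
L/(kA) = 0.2101 ⇒ k = 0.0310/(0.2101·2.51) = 0.0588 W/m·K

k = 0.0588 W/m·K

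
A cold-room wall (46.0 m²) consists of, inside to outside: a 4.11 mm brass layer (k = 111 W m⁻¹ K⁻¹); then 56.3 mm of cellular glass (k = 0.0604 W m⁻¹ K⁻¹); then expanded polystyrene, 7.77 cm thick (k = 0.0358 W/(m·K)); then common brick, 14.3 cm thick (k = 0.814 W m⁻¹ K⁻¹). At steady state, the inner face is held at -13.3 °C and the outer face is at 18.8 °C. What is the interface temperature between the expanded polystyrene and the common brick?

Treat each layer as a resistance in series:
  R_brass = L/(kA) = 0.00411/(111·46.0) = 8.049×10^-7 K/W
  R_cellular glass = L/(kA) = 0.0563/(0.0604·46.0) = 0.02026 K/W
  R_expanded polystyrene = L/(kA) = 0.0777/(0.0358·46.0) = 0.04718 K/W
  R_common brick = L/(kA) = 0.143/(0.814·46.0) = 0.003819 K/W
ΣR = 8.049×10^-7 + 0.02026 + 0.04718 + 0.003819 = 0.07126 K/W
Q = ΔT/ΣR = (-13.3 °C − 18.8 °C)/0.07126 = -450.5 W
From the inner boundary to the expanded polystyrene/common brick interface, ΣR_partial = 0.06744 K/W.
T_interface = T_in − Q·ΣR_partial = -13.3 °C − (-450.5)(0.06744) = 17.1 °C

T = 17.1 °C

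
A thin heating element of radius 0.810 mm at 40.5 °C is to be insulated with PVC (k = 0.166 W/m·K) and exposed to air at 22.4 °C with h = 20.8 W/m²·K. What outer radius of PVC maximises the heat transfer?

For a cylinder, r_cr = k_ins/h = 0.166/20.8 = 0.00798 m = 0.798 cm

r_cr = 0.798 cm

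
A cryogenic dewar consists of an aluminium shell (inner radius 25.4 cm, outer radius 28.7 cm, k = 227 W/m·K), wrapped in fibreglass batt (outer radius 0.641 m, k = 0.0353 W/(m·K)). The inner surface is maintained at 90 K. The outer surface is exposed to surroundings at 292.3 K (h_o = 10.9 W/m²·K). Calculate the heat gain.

Treat each layer as a resistance in series:
  R_aluminium = (1/0.254 − 1/0.287)/(4πk) = 0.4527/(4π·227) = 1.587×10^-4 K/W
  R_fibreglass batt = (1/0.287 − 1/0.641)/(4πk) = 1.924/(4π·0.0353) = 4.338 K/W
  R_conv,out = 1/(4πr²h) = 1/(4π·0.641²·10.9) = 0.01777 K/W
ΣR = 1.587×10^-4 + 4.338 + 0.01777 = 4.356 K/W
Q = ΔT/ΣR = (90 K − 292.3 K)/4.356 = -46.4 W
(Negative Q ⇒ heat flows inward; heat gain = 46.4 W.)

Q = 46.4 W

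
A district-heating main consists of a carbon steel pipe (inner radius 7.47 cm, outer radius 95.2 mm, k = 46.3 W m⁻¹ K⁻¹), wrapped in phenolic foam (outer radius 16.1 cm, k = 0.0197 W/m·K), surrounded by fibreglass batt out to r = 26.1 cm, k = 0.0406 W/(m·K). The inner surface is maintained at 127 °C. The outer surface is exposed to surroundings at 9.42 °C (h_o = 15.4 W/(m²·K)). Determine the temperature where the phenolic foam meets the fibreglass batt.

Treat each layer as a resistance in series:
  R'_carbon steel = ln(0.0952/0.0747)/(2πk) = 0.2425/(2π·46.3) = 8.336×10^-4 m·K/W
  R'_phenolic foam = ln(0.161/0.0952)/(2πk) = 0.5254/(2π·0.0197) = 4.245 m·K/W
  R'_fibreglass batt = ln(0.261/0.161)/(2πk) = 0.4831/(2π·0.0406) = 1.894 m·K/W
  R'_conv,out = 1/(2πr h) = 1/(2π·0.261·15.4) = 0.03960 m·K/W
ΣR = 8.336×10^-4 + 4.245 + 1.894 + 0.03960 = 6.179 m·K/W
Q' = ΔT/ΣR = (127 °C − 9.42 °C)/6.179 = 19.03 W/m
From the inner boundary to the phenolic foam/fibreglass batt interface, ΣR_partial = 4.246 m·K/W.
T_interface = T_in − Q'·ΣR_partial = 127 °C − (19.03)(4.246) = 46.2 °C

T = 46.2 °C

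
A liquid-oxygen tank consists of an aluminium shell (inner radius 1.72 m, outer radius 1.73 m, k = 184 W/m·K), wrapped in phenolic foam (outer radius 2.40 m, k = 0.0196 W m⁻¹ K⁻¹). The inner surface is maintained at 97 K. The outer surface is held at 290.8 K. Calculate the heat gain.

Series thermal resistances, inner to outer:
  R_aluminium = (1/1.72 − 1/1.73)/(4πk) = 0.003361/(4π·184) = 1.453×10^-6 K/W
  R_phenolic foam = (1/1.73 − 1/2.40)/(4πk) = 0.1614/(4π·0.0196) = 0.6552 K/W
ΣR = 1.453×10^-6 + 0.6552 = 0.6552 K/W
Q = ΔT/ΣR = (97 K − 290.8 K)/0.6552 = -296 W
(Negative Q ⇒ heat flows inward; heat gain = 296 W.)

Q = 296 W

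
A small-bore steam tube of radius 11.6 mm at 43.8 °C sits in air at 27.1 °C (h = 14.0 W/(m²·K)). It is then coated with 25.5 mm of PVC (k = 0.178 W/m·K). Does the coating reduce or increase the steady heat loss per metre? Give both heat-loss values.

reduces: 17.0 → 12.4 W/m

Critical radius for a cylinder: r_cr = k/h = 0.0127 m = 1.27 cm.
Outer radius after coating: r₂ = 0.0116 + 0.0255 = 0.0371 m.
r₁ < r_cr < r₂: heat loss rises to a maximum at r_cr then falls. Whether the coating helps depends on whether Q(r₂) has dropped back below Q(r₁).
Bare: R = 1/(2πr₁h) = 0.9800 m·K/W; Q = 16.7/0.9800 = 17.0 W/m.
Coated: R = R_cond + R_conv = 1.346 m·K/W; Q = 16.7/1.346 = 12.4 W/m.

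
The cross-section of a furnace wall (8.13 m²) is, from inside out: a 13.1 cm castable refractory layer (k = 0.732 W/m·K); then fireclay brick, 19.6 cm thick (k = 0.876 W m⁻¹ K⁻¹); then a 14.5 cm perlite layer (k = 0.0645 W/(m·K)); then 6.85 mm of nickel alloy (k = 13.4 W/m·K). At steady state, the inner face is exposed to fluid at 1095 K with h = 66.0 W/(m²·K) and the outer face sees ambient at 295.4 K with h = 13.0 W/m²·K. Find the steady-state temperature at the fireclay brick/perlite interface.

Treat each layer as a resistance in series:
  R_conv,in = 1/(hA) = 1/(66.0·8.13) = 0.001864 K/W
  R_castable refractory = L/(kA) = 0.131/(0.732·8.13) = 0.02201 K/W
  R_fireclay brick = L/(kA) = 0.196/(0.876·8.13) = 0.02752 K/W
  R_perlite = L/(kA) = 0.145/(0.0645·8.13) = 0.2765 K/W
  R_nickel alloy = L/(kA) = 0.00685/(13.4·8.13) = 6.288×10^-5 K/W
  R_conv,out = 1/(hA) = 1/(13.0·8.13) = 0.009462 K/W
ΣR = 0.001864 + 0.02201 + 0.02752 + 0.2765 + 6.288×10^-5 + 0.009462 = 0.3374 K/W
Q = ΔT/ΣR = (1095 K − 295.4 K)/0.3374 = 2370 W
From the inner boundary to the fireclay brick/perlite interface, ΣR_partial = 0.05139 K/W.
T_interface = T_in − Q·ΣR_partial = 1095 K − (2370)(0.05139) = 973 K

T = 973 K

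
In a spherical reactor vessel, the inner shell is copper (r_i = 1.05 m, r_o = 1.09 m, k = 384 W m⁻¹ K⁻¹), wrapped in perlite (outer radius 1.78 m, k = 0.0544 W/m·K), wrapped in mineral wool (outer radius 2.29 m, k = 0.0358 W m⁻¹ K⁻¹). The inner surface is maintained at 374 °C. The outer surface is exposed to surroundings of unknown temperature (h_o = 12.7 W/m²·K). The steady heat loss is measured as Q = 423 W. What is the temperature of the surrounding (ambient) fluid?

Series resistances:
  R_copper = (1/1.05 − 1/1.09)/(4πk) = 0.03495/(4π·384) = 7.243×10^-6 K/W
  R_perlite = (1/1.09 − 1/1.78)/(4πk) = 0.3556/(4π·0.0544) = 0.5202 K/W
  R_mineral wool = (1/1.78 − 1/2.29)/(4πk) = 0.1251/(4π·0.0358) = 0.2781 K/W
  R_conv,out = 1/(4πr²h) = 1/(4π·2.29²·12.7) = 0.001195 K/W
ΣR = 0.7995 K/W
ΔT = Q·ΣR = 423 × 0.7995 = 338.2 K
Heat flows outward, so T_out = T_in − ΔT = 374 − 338.2 = 35.8 °C

T_out = 35.8 °C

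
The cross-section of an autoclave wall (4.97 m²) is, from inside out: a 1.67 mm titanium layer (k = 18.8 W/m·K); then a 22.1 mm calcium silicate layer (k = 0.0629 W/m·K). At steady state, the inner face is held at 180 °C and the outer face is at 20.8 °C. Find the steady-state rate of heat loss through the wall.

Resistance network (inner→outer):
  R_titanium = L/(kA) = 0.00167/(18.8·4.97) = 1.787×10^-5 K/W
  R_calcium silicate = L/(kA) = 0.0221/(0.0629·4.97) = 0.07069 K/W
ΣR = 1.787×10^-5 + 0.07069 = 0.07071 K/W
Q = ΔT/ΣR = (180 °C − 20.8 °C)/0.07071 = 2250 W

Q = 2.25 kW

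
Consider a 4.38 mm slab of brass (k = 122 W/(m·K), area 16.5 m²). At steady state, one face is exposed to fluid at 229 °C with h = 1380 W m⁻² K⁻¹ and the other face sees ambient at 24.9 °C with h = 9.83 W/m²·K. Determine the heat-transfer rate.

Q = 32900 W

Treat each layer as a resistance in series:
  R_conv,in = 1/(hA) = 1/(1380·16.5) = 4.392×10^-5 K/W
  R_brass = L/(kA) = 0.00438/(122·16.5) = 2.176×10^-6 K/W
  R_conv,out = 1/(hA) = 1/(9.83·16.5) = 0.006165 K/W
ΣR = 4.392×10^-5 + 2.176×10^-6 + 0.006165 = 0.006211 K/W
Q = ΔT/ΣR = (229 °C − 24.9 °C)/0.006211 = 32900 W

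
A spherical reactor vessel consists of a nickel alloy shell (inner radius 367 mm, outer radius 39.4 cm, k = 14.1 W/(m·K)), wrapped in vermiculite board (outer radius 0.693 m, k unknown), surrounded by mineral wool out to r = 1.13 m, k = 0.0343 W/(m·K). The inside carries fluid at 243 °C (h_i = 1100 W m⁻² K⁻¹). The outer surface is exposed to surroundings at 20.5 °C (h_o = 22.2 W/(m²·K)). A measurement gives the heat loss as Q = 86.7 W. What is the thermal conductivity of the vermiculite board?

k = 0.0688 W/m·K

ΣR = ΔT/Q = |243 − 20.5|/86.7 = 2.566 K/W
Known resistances:
  R_conv,in = 1/(4πr²h) = 1/(4π·0.367²·1100) = 5.371×10^-4 K/W
  R_nickel alloy = (1/0.367 − 1/0.394)/(4πk) = 0.1867/(4π·14.1) = 0.001054 K/W
  R_mineral wool = (1/0.693 − 1/1.13)/(4πk) = 0.5580/(4π·0.0343) = 1.295 K/W
  R_conv,out = 1/(4πr²h) = 1/(4π·1.13²·22.2) = 0.002807 K/W
R_vermiculite board = ΣR − ΣR_known = 2.566 − 1.299 = 1.267 K/W
(1/r₁−1/r₂)/(4πk) = 1.267 ⇒ k = 1.095/(4π·1.267) = 0.0688 W/m·K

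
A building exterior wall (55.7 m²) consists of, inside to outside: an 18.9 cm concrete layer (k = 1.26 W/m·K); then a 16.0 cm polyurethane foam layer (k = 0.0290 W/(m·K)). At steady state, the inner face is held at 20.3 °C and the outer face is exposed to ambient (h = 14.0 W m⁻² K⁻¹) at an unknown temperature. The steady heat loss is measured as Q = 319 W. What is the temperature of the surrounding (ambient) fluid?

Series resistances:
  R_concrete = L/(kA) = 0.189/(1.26·55.7) = 0.002693 K/W
  R_polyurethane foam = L/(kA) = 0.160/(0.0290·55.7) = 0.09905 K/W
  R_conv,out = 1/(hA) = 1/(14.0·55.7) = 0.001282 K/W
ΣR = 0.1030 K/W
ΔT = Q·ΣR = 319 × 0.1030 = 32.86 K
Heat flows outward, so T_out = T_in − ΔT = 20.3 − 32.86 = -12.6 °C

T_out = -12.6 °C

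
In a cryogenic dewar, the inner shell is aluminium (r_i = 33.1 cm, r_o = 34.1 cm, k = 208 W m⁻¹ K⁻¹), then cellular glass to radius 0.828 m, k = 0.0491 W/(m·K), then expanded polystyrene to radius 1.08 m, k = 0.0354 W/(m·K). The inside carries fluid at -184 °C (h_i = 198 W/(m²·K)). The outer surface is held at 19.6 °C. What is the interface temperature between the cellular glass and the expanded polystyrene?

T = -18.0 °C

Resistance network (inner→outer):
  R_conv,in = 1/(4πr²h) = 1/(4π·0.331²·198) = 0.003668 K/W
  R_aluminium = (1/0.331 − 1/0.341)/(4πk) = 0.08860/(4π·208) = 3.390×10^-5 K/W
  R_cellular glass = (1/0.341 − 1/0.828)/(4πk) = 1.725/(4π·0.0491) = 2.795 K/W
  R_expanded polystyrene = (1/0.828 − 1/1.08)/(4πk) = 0.2818/(4π·0.0354) = 0.6335 K/W
ΣR = 0.003668 + 3.390×10^-5 + 2.795 + 0.6335 = 3.432 K/W
Q = ΔT/ΣR = (-184 °C − 19.6 °C)/3.432 = -59.32 W
From the inner boundary to the cellular glass/expanded polystyrene interface, ΣR_partial = 2.799 K/W.
T_interface = T_in − Q·ΣR_partial = -184 °C − (-59.32)(2.799) = -18.0 °C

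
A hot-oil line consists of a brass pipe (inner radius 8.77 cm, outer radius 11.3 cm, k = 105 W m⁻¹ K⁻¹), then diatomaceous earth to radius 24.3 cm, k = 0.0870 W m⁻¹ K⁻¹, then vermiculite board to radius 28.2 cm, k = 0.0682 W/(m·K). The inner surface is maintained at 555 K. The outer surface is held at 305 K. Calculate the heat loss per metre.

Resistance network (inner→outer):
  R'_brass = ln(0.113/0.0877)/(2πk) = 0.2535/(2π·105) = 3.842×10^-4 m·K/W
  R'_diatomaceous earth = ln(0.243/0.113)/(2πk) = 0.7657/(2π·0.0870) = 1.401 m·K/W
  R'_vermiculite board = ln(0.282/0.243)/(2πk) = 0.1488/(2π·0.0682) = 0.3474 m·K/W
ΣR = 3.842×10^-4 + 1.401 + 0.3474 = 1.749 m·K/W
Q' = ΔT/ΣR = (555 K − 305 K)/1.749 = 143 W/m

Q' = 143 W/m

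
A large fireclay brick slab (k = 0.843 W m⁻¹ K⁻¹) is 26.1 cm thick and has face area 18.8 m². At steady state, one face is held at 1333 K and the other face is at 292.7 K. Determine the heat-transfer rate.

Q = kA·ΔT/L = 0.843 × 18.8 × |1333 K − 292.7 K| / 0.261 = 63200 W

Q = 63.2 kW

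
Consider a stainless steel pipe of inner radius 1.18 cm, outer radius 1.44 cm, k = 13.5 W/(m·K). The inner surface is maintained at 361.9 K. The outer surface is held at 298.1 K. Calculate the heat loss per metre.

Q' = 27.2 kW/m

Q' = 2πk·ΔT/ln(r₂/r₁) = 2π × 13.5 × 63.8 / ln(0.0144/0.0118) = 27200 W/m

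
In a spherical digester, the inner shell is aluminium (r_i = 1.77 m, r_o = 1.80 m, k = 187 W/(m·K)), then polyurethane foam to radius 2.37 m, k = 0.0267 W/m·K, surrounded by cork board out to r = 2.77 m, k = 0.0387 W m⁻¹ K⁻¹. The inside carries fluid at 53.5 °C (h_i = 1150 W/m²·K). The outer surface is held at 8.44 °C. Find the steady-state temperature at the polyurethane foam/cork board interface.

Series thermal resistances, inner to outer:
  R_conv,in = 1/(4πr²h) = 1/(4π·1.77²·1150) = 2.209×10^-5 K/W
  R_aluminium = (1/1.77 − 1/1.80)/(4πk) = 0.009416/(4π·187) = 4.007×10^-6 K/W
  R_polyurethane foam = (1/1.80 − 1/2.37)/(4πk) = 0.1336/(4π·0.0267) = 0.3982 K/W
  R_cork board = (1/2.37 − 1/2.77)/(4πk) = 0.06093/(4π·0.0387) = 0.1253 K/W
ΣR = 2.209×10^-5 + 4.007×10^-6 + 0.3982 + 0.1253 = 0.5235 K/W
Q = ΔT/ΣR = (53.5 °C − 8.44 °C)/0.5235 = 86.07 W
From the inner boundary to the polyurethane foam/cork board interface, ΣR_partial = 0.3982 K/W.
T_interface = T_in − Q·ΣR_partial = 53.5 °C − (86.07)(0.3982) = 19.2 °C

T = 19.2 °C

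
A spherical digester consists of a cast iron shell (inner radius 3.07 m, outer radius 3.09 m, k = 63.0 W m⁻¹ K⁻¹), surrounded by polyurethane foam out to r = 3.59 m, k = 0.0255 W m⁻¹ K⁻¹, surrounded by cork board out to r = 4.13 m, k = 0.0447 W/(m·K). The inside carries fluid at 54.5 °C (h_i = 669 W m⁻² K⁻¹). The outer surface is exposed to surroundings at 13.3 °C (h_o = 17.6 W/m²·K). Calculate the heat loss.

Resistance network (inner→outer):
  R_conv,in = 1/(4πr²h) = 1/(4π·3.07²·669) = 1.262×10^-5 K/W
  R_cast iron = (1/3.07 − 1/3.09)/(4πk) = 0.002108/(4π·63.0) = 2.663×10^-6 K/W
  R_polyurethane foam = (1/3.09 − 1/3.59)/(4πk) = 0.04507/(4π·0.0255) = 0.1407 K/W
  R_cork board = (1/3.59 − 1/4.13)/(4πk) = 0.03642/(4π·0.0447) = 0.06484 K/W
  R_conv,out = 1/(4πr²h) = 1/(4π·4.13²·17.6) = 2.651×10^-4 K/W
ΣR = 1.262×10^-5 + 2.663×10^-6 + 0.1407 + 0.06484 + 2.651×10^-4 = 0.2058 K/W
Q = ΔT/ΣR = (54.5 °C − 13.3 °C)/0.2058 = 200 W

Q = 200 W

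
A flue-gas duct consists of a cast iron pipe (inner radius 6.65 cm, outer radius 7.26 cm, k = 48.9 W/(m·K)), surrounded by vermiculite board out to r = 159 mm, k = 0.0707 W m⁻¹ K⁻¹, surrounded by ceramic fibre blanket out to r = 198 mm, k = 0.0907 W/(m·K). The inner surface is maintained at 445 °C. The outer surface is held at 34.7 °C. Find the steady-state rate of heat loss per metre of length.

Resistance network (inner→outer):
  R'_cast iron = ln(0.0726/0.0665)/(2πk) = 0.08776/(2π·48.9) = 2.856×10^-4 m·K/W
  R'_vermiculite board = ln(0.159/0.0726)/(2πk) = 0.7839/(2π·0.0707) = 1.765 m·K/W
  R'_ceramic fibre blanket = ln(0.198/0.159)/(2πk) = 0.2194/(2π·0.0907) = 0.3849 m·K/W
ΣR = 2.856×10^-4 + 1.765 + 0.3849 = 2.150 m·K/W
Q' = ΔT/ΣR = (445 °C − 34.7 °C)/2.150 = 191 W/m

Q' = 191 W/m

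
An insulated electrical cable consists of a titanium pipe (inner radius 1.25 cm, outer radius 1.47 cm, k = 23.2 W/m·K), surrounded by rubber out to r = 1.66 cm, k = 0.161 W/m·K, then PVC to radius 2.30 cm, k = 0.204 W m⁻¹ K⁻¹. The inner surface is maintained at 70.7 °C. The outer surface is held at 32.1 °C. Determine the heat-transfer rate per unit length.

Q' = 103 W/m

Treat each layer as a resistance in series:
  R'_titanium = ln(0.0147/0.0125)/(2πk) = 0.1621/(2π·23.2) = 0.001112 m·K/W
  R'_rubber = ln(0.0166/0.0147)/(2πk) = 0.1216/(2π·0.161) = 0.1202 m·K/W
  R'_PVC = ln(0.0230/0.0166)/(2πk) = 0.3261/(2π·0.204) = 0.2544 m·K/W
ΣR = 0.001112 + 0.1202 + 0.2544 = 0.3757 m·K/W
Q' = ΔT/ΣR = (70.7 °C − 32.1 °C)/0.3757 = 103 W/m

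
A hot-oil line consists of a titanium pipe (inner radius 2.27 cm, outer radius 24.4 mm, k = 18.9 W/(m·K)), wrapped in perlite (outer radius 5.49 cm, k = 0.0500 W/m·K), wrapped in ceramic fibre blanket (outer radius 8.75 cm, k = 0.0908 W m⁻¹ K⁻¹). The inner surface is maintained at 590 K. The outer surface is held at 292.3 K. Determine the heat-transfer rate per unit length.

Treat each layer as a resistance in series:
  R'_titanium = ln(0.0244/0.0227)/(2πk) = 0.07222/(2π·18.9) = 6.081×10^-4 m·K/W
  R'_perlite = ln(0.0549/0.0244)/(2πk) = 0.8109/(2π·0.0500) = 2.581 m·K/W
  R'_ceramic fibre blanket = ln(0.0875/0.0549)/(2πk) = 0.4661/(2π·0.0908) = 0.8170 m·K/W
ΣR = 6.081×10^-4 + 2.581 + 0.8170 = 3.399 m·K/W
Q' = ΔT/ΣR = (590 K − 292.3 K)/3.399 = 87.6 W/m

Q' = 87.6 W/m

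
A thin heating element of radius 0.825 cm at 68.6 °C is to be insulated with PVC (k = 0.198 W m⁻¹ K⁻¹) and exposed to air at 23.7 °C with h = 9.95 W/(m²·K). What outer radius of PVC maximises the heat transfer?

r_cr = 1.99 cm

For a cylinder, r_cr = k_ins/h = 0.198/9.95 = 0.0199 m = 1.99 cm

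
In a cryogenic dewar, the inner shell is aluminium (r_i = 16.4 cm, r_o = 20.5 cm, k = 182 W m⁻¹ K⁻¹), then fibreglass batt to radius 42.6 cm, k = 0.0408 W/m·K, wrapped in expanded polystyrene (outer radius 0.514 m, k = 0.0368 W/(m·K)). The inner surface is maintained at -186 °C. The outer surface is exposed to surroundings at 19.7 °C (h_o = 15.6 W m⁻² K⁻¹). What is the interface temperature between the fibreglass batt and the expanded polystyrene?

T = -11.7 °C

Treat each layer as a resistance in series:
  R_aluminium = (1/0.164 − 1/0.205)/(4πk) = 1.220/(4π·182) = 5.332×10^-4 K/W
  R_fibreglass batt = (1/0.205 − 1/0.426)/(4πk) = 2.531/(4π·0.0408) = 4.936 K/W
  R_expanded polystyrene = (1/0.426 − 1/0.514)/(4πk) = 0.4019/(4π·0.0368) = 0.8691 K/W
  R_conv,out = 1/(4πr²h) = 1/(4π·0.514²·15.6) = 0.01931 K/W
ΣR = 5.332×10^-4 + 4.936 + 0.8691 + 0.01931 = 5.825 K/W
Q = ΔT/ΣR = (-186 °C − 19.7 °C)/5.825 = -35.31 W
From the inner boundary to the fibreglass batt/expanded polystyrene interface, ΣR_partial = 4.937 K/W.
T_interface = T_in − Q·ΣR_partial = -186 °C − (-35.31)(4.937) = -11.7 °C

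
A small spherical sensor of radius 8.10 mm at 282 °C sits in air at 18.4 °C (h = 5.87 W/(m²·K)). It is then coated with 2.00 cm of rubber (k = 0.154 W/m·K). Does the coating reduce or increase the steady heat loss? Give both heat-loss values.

increases: 1.28 → 4.21 W

Critical radius for a sphere: r_cr = 2k/h = 0.0525 m = 5.25 cm.
Outer radius after coating: r₂ = 0.00810 + 0.0200 = 0.02810 m.
Since r₁ < r_cr and r₂ ≤ r_cr, the coating moves toward the maximum at r_cr — heat loss rises.
Bare: R = 1/(4πr₁²h) = 206.6 K/W; Q = 263.6/206.6 = 1.28 W.
Coated: R = R_cond + R_conv = 62.57 K/W; Q = 263.6/62.57 = 4.21 W.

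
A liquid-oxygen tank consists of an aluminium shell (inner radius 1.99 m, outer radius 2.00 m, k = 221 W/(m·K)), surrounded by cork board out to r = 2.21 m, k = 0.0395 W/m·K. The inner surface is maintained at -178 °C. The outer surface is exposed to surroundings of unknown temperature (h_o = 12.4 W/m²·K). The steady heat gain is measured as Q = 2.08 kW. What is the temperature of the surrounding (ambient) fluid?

T_out = 23.8 °C

Series resistances:
  R_aluminium = (1/1.99 − 1/2.00)/(4πk) = 0.002513/(4π·221) = 9.047×10^-7 K/W
  R_cork board = (1/2.00 − 1/2.21)/(4πk) = 0.04751/(4π·0.0395) = 0.09572 K/W
  R_conv,out = 1/(4πr²h) = 1/(4π·2.21²·12.4) = 0.001314 K/W
ΣR = 0.09703 K/W
ΔT = Q·ΣR = 2080 × 0.09703 = 201.8 K
Heat flows inward, so T_out = T_in + ΔT = -178 + 201.8 = 23.8 °C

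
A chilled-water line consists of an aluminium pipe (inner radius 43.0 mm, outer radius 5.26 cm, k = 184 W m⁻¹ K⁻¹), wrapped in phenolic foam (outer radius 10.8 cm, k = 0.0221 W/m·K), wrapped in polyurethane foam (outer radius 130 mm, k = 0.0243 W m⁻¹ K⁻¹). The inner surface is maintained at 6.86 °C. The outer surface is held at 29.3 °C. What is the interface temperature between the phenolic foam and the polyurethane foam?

T = 25.0 °C

Series thermal resistances, inner to outer:
  R'_aluminium = ln(0.0526/0.0430)/(2πk) = 0.2015/(2π·184) = 1.743×10^-4 m·K/W
  R'_phenolic foam = ln(0.108/0.0526)/(2πk) = 0.7194/(2π·0.0221) = 5.181 m·K/W
  R'_polyurethane foam = ln(0.130/0.108)/(2πk) = 0.1854/(2π·0.0243) = 1.214 m·K/W
ΣR = 1.743×10^-4 + 5.181 + 1.214 = 6.395 m·K/W
Q' = ΔT/ΣR = (6.86 °C − 29.3 °C)/6.395 = -3.509 W/m
From the inner boundary to the phenolic foam/polyurethane foam interface, ΣR_partial = 5.181 m·K/W.
T_interface = T_in − Q'·ΣR_partial = 6.86 °C − (-3.509)(5.181) = 25.0 °C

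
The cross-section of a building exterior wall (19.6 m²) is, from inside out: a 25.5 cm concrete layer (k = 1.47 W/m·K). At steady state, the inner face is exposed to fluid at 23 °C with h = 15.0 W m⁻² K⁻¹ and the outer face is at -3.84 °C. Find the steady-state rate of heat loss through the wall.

Q = 2.19 kW

Resistance network (inner→outer):
  R_conv,in = 1/(hA) = 1/(15.0·19.6) = 0.003401 K/W
  R_concrete = L/(kA) = 0.255/(1.47·19.6) = 0.008850 K/W
ΣR = 0.003401 + 0.008850 = 0.01225 K/W
Q = ΔT/ΣR = (23 °C − -3.84 °C)/0.01225 = 2190 W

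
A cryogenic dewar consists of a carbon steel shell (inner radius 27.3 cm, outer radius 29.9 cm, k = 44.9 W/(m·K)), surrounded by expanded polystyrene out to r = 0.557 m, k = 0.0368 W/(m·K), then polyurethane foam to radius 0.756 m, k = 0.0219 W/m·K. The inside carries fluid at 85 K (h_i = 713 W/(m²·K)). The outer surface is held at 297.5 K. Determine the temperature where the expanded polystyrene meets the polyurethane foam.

T = 225.5 K

Treat each layer as a resistance in series:
  R_conv,in = 1/(4πr²h) = 1/(4π·0.273²·713) = 0.001498 K/W
  R_carbon steel = (1/0.273 − 1/0.299)/(4πk) = 0.3185/(4π·44.9) = 5.645×10^-4 K/W
  R_expanded polystyrene = (1/0.299 − 1/0.557)/(4πk) = 1.549/(4π·0.0368) = 3.350 K/W
  R_polyurethane foam = (1/0.557 − 1/0.756)/(4πk) = 0.4726/(4π·0.0219) = 1.717 K/W
ΣR = 0.001498 + 5.645×10^-4 + 3.350 + 1.717 = 5.069 K/W
Q = ΔT/ΣR = (85 K − 297.5 K)/5.069 = -41.92 W
From the inner boundary to the expanded polystyrene/polyurethane foam interface, ΣR_partial = 3.352 K/W.
T_interface = T_in − Q·ΣR_partial = 85 K − (-41.92)(3.352) = 225.5 K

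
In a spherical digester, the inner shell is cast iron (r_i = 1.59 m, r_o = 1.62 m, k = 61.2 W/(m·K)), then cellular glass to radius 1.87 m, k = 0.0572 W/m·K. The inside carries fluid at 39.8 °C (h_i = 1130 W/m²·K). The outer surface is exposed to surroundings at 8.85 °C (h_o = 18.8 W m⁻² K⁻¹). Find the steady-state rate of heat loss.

Q = 267 W

Resistance network (inner→outer):
  R_conv,in = 1/(4πr²h) = 1/(4π·1.59²·1130) = 2.786×10^-5 K/W
  R_cast iron = (1/1.59 − 1/1.62)/(4πk) = 0.01165/(4π·61.2) = 1.514×10^-5 K/W
  R_cellular glass = (1/1.62 − 1/1.87)/(4πk) = 0.08252/(4π·0.0572) = 0.1148 K/W
  R_conv,out = 1/(4πr²h) = 1/(4π·1.87²·18.8) = 0.001210 K/W
ΣR = 2.786×10^-5 + 1.514×10^-5 + 0.1148 + 0.001210 = 0.1161 K/W
Q = ΔT/ΣR = (39.8 °C − 8.85 °C)/0.1161 = 267 W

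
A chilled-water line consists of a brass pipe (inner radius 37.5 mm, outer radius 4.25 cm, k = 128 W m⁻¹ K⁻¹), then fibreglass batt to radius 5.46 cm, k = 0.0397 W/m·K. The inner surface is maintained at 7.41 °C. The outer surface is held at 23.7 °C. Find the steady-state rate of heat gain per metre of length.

Q' = 16.2 W/m

Resistance network (inner→outer):
  R'_brass = ln(0.0425/0.0375)/(2πk) = 0.1252/(2π·128) = 1.556×10^-4 m·K/W
  R'_fibreglass batt = ln(0.0546/0.0425)/(2πk) = 0.2505/(2π·0.0397) = 1.004 m·K/W
ΣR = 1.556×10^-4 + 1.004 = 1.004 m·K/W
Q' = ΔT/ΣR = (7.41 °C − 23.7 °C)/1.004 = -16.2 W/m
(Negative Q' ⇒ heat flows inward; heat gain = 16.2 W/m.)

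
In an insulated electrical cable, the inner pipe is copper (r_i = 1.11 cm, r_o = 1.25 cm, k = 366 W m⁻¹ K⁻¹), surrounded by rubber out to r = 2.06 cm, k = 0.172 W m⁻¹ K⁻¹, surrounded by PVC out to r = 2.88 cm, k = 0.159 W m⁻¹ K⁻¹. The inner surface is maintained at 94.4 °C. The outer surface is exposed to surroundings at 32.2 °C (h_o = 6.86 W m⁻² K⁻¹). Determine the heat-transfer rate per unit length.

Q' = 38.8 W/m

Treat each layer as a resistance in series:
  R'_copper = ln(0.0125/0.0111)/(2πk) = 0.1188/(2π·366) = 5.165×10^-5 m·K/W
  R'_rubber = ln(0.0206/0.0125)/(2πk) = 0.4996/(2π·0.172) = 0.4623 m·K/W
  R'_PVC = ln(0.0288/0.0206)/(2πk) = 0.3351/(2π·0.159) = 0.3354 m·K/W
  R'_conv,out = 1/(2πr h) = 1/(2π·0.0288·6.86) = 0.8056 m·K/W
ΣR = 5.165×10^-5 + 0.4623 + 0.3354 + 0.8056 = 1.603 m·K/W
Q' = ΔT/ΣR = (94.4 °C − 32.2 °C)/1.603 = 38.8 W/m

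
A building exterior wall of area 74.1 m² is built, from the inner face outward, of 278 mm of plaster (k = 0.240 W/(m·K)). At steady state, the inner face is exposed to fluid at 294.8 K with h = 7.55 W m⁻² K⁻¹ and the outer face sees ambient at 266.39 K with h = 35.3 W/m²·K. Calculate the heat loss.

Q = 1600 W

Treat each layer as a resistance in series:
  R_conv,in = 1/(hA) = 1/(7.55·74.1) = 0.001787 K/W
  R_plaster = L/(kA) = 0.278/(0.240·74.1) = 0.01563 K/W
  R_conv,out = 1/(hA) = 1/(35.3·74.1) = 3.823×10^-4 K/W
ΣR = 0.001787 + 0.01563 + 3.823×10^-4 = 0.01780 K/W
Q = ΔT/ΣR = (294.8 K − 266.39 K)/0.01780 = 1600 W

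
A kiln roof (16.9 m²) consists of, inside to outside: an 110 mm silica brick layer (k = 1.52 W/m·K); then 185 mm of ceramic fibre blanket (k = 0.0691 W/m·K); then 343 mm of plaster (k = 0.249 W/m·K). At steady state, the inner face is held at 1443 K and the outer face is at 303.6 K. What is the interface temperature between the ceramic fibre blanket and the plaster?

Resistance network (inner→outer):
  R_silica brick = L/(kA) = 0.110/(1.52·16.9) = 0.004282 K/W
  R_ceramic fibre blanket = L/(kA) = 0.185/(0.0691·16.9) = 0.1584 K/W
  R_plaster = L/(kA) = 0.343/(0.249·16.9) = 0.08151 K/W
ΣR = 0.004282 + 0.1584 + 0.08151 = 0.2442 K/W
Q = ΔT/ΣR = (1443 K − 303.6 K)/0.2442 = 4666 W
From the inner boundary to the ceramic fibre blanket/plaster interface, ΣR_partial = 0.1627 K/W.
T_interface = T_in − Q·ΣR_partial = 1443 K − (4666)(0.1627) = 684 K

T = 684 K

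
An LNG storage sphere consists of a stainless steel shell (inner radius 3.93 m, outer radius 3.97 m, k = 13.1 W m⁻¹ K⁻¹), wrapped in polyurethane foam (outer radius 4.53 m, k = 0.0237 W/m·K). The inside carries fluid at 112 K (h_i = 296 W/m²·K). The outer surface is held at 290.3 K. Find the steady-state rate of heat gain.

Q = 1700 W

Treat each layer as a resistance in series:
  R_conv,in = 1/(4πr²h) = 1/(4π·3.93²·296) = 1.741×10^-5 K/W
  R_stainless steel = (1/3.93 − 1/3.97)/(4πk) = 0.002564/(4π·13.1) = 1.557×10^-5 K/W
  R_polyurethane foam = (1/3.97 − 1/4.53)/(4πk) = 0.03114/(4π·0.0237) = 0.1046 K/W
ΣR = 1.741×10^-5 + 1.557×10^-5 + 0.1046 = 0.1046 K/W
Q = ΔT/ΣR = (112 K − 290.3 K)/0.1046 = -1700 W
(Negative Q ⇒ heat flows inward; heat gain = 1700 W.)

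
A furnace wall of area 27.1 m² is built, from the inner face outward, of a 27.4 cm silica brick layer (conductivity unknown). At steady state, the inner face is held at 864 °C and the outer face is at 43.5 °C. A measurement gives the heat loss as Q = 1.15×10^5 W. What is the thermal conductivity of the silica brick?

k = 1.42 W/m·K

ΣR = ΔT/Q = |864 − 43.5|/1.15×10^5 = 0.007135 K/W
L/(kA) = 0.007135 ⇒ k = 0.274/(0.007135·27.1) = 1.42 W/m·K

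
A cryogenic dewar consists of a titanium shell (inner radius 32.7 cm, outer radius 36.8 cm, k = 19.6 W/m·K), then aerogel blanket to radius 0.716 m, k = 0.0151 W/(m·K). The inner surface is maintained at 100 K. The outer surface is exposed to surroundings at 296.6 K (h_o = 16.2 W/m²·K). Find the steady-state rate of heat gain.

Q = 28.2 W

Series thermal resistances, inner to outer:
  R_titanium = (1/0.327 − 1/0.368)/(4πk) = 0.3407/(4π·19.6) = 0.001383 K/W
  R_aerogel blanket = (1/0.368 − 1/0.716)/(4πk) = 1.321/(4π·0.0151) = 6.960 K/W
  R_conv,out = 1/(4πr²h) = 1/(4π·0.716²·16.2) = 0.009582 K/W
ΣR = 0.001383 + 6.960 + 0.009582 = 6.971 K/W
Q = ΔT/ΣR = (100 K − 296.6 K)/6.971 = -28.2 W
(Negative Q ⇒ heat flows inward; heat gain = 28.2 W.)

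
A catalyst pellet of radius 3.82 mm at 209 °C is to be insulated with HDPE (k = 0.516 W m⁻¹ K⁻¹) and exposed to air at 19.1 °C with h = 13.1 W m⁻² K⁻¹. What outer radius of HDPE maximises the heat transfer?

For a sphere, r_cr = 2k_ins/h = 2·0.516/13.1 = 0.0788 m = 7.88 cm

r_cr = 7.88 cm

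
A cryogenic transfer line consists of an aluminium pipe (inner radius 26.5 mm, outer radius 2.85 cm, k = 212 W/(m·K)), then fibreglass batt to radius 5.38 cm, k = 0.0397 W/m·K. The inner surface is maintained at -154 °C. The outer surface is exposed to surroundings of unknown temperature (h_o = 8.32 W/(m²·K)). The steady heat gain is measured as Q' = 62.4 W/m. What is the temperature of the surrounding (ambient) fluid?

T_out = 27.1 °C

Series resistances:
  R'_aluminium = ln(0.0285/0.0265)/(2πk) = 0.07276/(2π·212) = 5.462×10^-5 m·K/W
  R'_fibreglass batt = ln(0.0538/0.0285)/(2πk) = 0.6354/(2π·0.0397) = 2.547 m·K/W
  R'_conv,out = 1/(2πr h) = 1/(2π·0.0538·8.32) = 0.3556 m·K/W
ΣR = 2.903 m·K/W
ΔT = Q'·ΣR = 62.4 × 2.903 = 181.1 K
Heat flows inward, so T_out = T_in + ΔT = -154 + 181.1 = 27.1 °C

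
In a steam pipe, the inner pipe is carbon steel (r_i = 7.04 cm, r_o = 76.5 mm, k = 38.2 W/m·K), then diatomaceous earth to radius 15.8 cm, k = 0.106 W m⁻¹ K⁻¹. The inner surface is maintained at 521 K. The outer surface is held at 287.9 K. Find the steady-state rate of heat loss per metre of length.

Resistance network (inner→outer):
  R'_carbon steel = ln(0.0765/0.0704)/(2πk) = 0.08310/(2π·38.2) = 3.462×10^-4 m·K/W
  R'_diatomaceous earth = ln(0.158/0.0765)/(2πk) = 0.7253/(2π·0.106) = 1.089 m·K/W
ΣR = 3.462×10^-4 + 1.089 = 1.089 m·K/W
Q' = ΔT/ΣR = (521 K − 287.9 K)/1.089 = 214 W/m

Q' = 214 W/m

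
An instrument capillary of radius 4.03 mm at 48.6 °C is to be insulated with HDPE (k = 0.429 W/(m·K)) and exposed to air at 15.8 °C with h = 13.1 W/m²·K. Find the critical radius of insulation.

For a cylinder, r_cr = k_ins/h = 0.429/13.1 = 0.0327 m = 3.27 cm

r_cr = 3.27 cm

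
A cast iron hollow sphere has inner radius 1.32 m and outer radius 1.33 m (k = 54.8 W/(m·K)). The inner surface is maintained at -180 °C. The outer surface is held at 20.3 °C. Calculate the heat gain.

Q = 24200 kW

Q = 4πk·ΔT/(1/r₁ − 1/r₂) = 4π × 54.8 × 200.3 / (1/1.32 − 1/1.33) = 2.42×10^7 W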